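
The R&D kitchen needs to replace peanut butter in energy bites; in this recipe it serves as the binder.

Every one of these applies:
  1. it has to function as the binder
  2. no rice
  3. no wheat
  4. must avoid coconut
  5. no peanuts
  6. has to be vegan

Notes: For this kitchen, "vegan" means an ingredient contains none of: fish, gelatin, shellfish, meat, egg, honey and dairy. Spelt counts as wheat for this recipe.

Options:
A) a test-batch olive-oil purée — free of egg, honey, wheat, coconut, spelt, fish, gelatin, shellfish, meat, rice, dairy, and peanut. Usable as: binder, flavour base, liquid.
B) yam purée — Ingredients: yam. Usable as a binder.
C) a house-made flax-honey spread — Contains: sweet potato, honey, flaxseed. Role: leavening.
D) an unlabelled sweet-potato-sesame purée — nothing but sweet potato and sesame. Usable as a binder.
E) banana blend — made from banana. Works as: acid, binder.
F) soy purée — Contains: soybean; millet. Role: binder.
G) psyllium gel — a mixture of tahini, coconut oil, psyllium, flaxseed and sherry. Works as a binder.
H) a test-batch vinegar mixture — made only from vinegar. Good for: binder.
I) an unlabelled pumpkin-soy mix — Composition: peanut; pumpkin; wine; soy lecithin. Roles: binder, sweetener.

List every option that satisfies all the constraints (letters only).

A, B, D, E, F, H

A: vegan, wheat-free — valid
B: nothing on the exclusion list — OK
C: not usable as a binder; has honey, so not vegan — reject
D: works as a binder, no peanut, vegan — OK
E: all constraints satisfied — keep
F: only soybean and millet; none excluded — keep
G: has coconut oil, so not coconut-free — reject
H: wheat-free, vegan — valid
I: has peanut, so not peanut-free — no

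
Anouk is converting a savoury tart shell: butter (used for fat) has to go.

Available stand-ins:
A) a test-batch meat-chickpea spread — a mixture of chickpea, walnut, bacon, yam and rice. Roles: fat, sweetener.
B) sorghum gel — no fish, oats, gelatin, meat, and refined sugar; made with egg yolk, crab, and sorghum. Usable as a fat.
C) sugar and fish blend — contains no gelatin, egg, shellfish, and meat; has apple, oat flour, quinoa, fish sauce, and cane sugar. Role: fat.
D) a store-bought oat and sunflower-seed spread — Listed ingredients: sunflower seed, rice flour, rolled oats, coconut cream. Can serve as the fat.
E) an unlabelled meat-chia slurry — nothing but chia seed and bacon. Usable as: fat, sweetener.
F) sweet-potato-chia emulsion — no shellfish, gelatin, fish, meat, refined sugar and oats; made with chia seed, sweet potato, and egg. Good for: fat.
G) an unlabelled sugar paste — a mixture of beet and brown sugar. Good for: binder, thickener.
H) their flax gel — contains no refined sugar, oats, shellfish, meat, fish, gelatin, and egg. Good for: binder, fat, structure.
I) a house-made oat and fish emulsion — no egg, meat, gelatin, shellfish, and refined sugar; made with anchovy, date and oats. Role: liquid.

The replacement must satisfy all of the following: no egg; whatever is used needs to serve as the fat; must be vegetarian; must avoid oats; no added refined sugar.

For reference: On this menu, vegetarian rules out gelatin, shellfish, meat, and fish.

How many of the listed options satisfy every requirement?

A: has bacon, so not vegetarian — out
B: has crab, so not vegetarian; has egg yolk, so not egg-free — no
C: has fish sauce, so not vegetarian; has cane sugar, so not no-added-sugar (and 1 more) — reject
D: has rolled oats, so not oat-free — reject
E: has bacon, so not vegetarian — no
F: has egg, so not egg-free — no
G: not usable as a fat; has brown sugar, so not no-added-sugar — no
H: no oats, no egg — valid
I: not usable as a fat; has anchovy, so not vegetarian (and 1 more) — no

1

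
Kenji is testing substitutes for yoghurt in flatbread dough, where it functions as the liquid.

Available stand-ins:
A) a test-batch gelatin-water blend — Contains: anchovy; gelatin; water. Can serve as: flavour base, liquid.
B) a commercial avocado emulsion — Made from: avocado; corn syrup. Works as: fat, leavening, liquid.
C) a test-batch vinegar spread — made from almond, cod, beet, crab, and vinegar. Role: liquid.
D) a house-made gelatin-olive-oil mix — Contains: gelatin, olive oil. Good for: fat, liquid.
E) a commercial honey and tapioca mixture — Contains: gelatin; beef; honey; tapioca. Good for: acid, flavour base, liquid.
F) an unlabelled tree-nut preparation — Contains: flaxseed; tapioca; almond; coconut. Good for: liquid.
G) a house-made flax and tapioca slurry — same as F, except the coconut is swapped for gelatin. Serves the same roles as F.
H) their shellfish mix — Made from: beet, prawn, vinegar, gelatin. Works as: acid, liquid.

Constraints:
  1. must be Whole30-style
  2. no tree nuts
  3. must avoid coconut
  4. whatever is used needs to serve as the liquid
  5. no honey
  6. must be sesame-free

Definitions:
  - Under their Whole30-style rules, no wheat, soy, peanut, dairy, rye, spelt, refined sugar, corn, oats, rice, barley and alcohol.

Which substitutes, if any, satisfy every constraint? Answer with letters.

A: every rule checks out — keep
B: has corn syrup, so not Whole30-style — reject
C: has almond, so not tree-nut-free — no
D: works as a liquid, no tree nuts, no honey — keep
E: has honey, so not honey-free — reject
F: has almond, so not tree-nut-free; has coconut, so not coconut-free — reject
G: has almond, so not tree-nut-free — reject
H: works as a liquid, Whole30-style, no tree nuts — OK

A, D, H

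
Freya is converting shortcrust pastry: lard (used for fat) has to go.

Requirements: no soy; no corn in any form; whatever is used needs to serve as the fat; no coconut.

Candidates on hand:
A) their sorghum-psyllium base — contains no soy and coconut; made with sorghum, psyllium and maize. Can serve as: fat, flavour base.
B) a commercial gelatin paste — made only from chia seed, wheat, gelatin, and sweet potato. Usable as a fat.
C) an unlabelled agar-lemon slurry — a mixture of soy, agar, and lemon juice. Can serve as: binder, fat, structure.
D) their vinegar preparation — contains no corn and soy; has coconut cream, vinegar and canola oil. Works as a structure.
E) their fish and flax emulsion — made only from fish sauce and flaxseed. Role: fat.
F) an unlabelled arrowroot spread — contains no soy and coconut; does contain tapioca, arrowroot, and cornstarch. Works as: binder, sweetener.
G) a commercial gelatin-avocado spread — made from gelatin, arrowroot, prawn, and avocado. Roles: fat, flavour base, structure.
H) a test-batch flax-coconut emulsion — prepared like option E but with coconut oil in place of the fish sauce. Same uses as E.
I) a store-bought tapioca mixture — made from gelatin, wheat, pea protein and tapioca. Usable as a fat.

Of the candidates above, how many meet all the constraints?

4

A: has maize, so not corn-free — out
B: every rule checks out — OK
C: has soy, so not soy-free — out
D: not usable as a fat; has coconut cream, so not coconut-free — no
E: only fish sauce and flaxseed; none excluded — OK
F: not usable as a fat; has cornstarch, so not corn-free — no
G: no corn, no soy — keep
H: has coconut oil, so not coconut-free — no
I: no corn, no soy — OK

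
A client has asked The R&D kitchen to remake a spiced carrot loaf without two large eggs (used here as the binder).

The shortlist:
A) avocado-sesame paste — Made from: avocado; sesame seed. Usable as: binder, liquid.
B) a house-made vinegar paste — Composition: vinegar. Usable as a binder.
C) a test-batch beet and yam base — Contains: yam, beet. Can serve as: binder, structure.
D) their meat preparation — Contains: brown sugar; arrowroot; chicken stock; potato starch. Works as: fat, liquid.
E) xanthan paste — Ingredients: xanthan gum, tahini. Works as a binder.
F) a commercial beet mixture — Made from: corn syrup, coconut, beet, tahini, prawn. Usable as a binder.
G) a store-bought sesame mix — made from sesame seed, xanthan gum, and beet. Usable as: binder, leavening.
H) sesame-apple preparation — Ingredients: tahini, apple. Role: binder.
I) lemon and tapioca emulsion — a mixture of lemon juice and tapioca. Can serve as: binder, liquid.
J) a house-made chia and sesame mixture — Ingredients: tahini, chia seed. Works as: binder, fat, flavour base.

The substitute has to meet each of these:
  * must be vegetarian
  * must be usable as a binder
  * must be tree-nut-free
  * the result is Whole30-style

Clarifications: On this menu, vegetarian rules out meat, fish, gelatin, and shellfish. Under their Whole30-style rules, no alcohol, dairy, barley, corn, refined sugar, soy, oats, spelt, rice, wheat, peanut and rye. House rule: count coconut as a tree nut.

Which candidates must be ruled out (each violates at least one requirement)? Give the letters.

D, F

A: vegetarian, Whole30-style — OK
B: vegetarian, Whole30-style — keep
C: only yam and beet; none excluded — valid
D: not usable as a binder; has chicken stock, so not vegetarian (and 1 more) — no
E: only tahini and xanthan gum; none excluded — valid
F: has prawn, so not vegetarian; has corn syrup, so not Whole30-style (and 1 more) — out
G: only sesame seed, xanthan gum and beet; none excluded — OK
H: only tahini and apple; none excluded — valid
I: all constraints satisfied — OK
J: tree-nut-free, vegetarian — OK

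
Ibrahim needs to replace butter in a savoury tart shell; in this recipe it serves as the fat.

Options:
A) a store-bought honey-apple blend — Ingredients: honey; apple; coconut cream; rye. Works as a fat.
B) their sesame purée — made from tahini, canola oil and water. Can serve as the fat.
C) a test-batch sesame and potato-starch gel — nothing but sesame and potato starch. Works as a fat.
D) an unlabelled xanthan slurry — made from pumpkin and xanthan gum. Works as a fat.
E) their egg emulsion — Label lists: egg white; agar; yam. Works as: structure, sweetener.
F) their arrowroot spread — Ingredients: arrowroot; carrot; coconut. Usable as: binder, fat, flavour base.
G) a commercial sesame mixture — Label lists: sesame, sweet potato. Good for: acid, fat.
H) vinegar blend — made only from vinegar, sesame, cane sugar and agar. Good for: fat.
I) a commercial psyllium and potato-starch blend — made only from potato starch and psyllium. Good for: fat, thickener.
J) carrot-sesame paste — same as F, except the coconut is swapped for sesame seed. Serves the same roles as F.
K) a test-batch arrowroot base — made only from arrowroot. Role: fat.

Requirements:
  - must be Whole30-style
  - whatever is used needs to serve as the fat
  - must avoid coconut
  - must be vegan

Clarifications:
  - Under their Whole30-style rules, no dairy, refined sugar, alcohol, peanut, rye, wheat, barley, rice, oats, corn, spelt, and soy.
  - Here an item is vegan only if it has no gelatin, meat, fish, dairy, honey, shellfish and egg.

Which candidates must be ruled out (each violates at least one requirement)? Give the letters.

A: has rye, so not Whole30-style; has honey, so not vegan (and 1 more) — out
B: nothing on the exclusion list — OK
C: only sesame and potato starch; none excluded — keep
D: works as a fat, no coconut, Whole30-style — keep
E: not usable as a fat; has egg white, so not vegan — no
F: has coconut, so not coconut-free — reject
G: nothing on the exclusion list — keep
H: has cane sugar, so not Whole30-style — no
I: only potato starch and psyllium; none excluded — OK
J: works as a fat, no coconut, vegan — keep
K: works as a fat, no coconut, Whole30-style — OK

A, E, F, H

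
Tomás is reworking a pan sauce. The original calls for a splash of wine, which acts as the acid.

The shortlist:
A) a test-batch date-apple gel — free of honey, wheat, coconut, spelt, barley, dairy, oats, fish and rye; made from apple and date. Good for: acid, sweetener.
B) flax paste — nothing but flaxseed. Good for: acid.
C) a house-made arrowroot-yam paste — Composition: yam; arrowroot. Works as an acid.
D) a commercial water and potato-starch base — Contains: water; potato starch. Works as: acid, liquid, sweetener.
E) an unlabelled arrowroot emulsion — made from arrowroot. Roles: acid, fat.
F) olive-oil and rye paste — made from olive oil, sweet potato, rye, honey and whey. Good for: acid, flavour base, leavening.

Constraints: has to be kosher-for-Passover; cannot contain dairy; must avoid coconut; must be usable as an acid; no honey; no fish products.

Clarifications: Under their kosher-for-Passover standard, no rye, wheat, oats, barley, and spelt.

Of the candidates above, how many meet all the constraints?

5

A: kosher-for-Passover, no coconut — keep
B: only flaxseed; none excluded — valid
C: all constraints satisfied — keep
D: only potato starch and water; none excluded — valid
E: all constraints satisfied — keep
F: has rye, so not kosher-for-Passover; has honey, so not honey-free (and 1 more) — reject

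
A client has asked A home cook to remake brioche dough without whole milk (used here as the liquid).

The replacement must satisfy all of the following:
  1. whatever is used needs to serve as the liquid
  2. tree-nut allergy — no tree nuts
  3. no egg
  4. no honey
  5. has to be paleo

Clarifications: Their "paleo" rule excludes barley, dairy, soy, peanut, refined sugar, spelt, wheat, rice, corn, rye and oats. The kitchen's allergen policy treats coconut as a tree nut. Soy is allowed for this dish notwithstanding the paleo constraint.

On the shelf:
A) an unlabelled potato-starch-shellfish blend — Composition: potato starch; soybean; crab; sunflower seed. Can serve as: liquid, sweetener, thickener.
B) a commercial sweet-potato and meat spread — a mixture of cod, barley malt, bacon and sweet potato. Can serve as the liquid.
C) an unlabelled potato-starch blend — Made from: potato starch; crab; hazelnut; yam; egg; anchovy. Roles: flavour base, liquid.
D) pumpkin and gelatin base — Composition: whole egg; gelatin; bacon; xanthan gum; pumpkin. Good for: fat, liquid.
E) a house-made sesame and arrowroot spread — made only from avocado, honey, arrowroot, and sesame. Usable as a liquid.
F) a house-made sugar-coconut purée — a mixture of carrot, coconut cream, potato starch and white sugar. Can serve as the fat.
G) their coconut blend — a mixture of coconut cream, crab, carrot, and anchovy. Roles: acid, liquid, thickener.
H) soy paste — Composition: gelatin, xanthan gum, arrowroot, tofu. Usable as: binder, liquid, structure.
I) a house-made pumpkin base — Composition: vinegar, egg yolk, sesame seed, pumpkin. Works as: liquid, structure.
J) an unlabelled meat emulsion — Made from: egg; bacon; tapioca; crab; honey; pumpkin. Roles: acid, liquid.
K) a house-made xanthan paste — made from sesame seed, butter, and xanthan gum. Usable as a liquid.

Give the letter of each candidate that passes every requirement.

A: soy is permitted under the paleo carve-out; nothing else excluded — OK
B: has barley malt, so not paleo — no
C: has hazelnut, so not tree-nut-free; has egg, so not egg-free — out
D: has whole egg, so not egg-free — out
E: has honey, so not honey-free — out
F: not usable as a liquid; has white sugar, so not paleo (and 1 more) — reject
G: has coconut cream, so not tree-nut-free — reject
H: soy is permitted under the paleo carve-out; nothing else excluded — valid
I: has egg yolk, so not egg-free — no
J: has egg, so not egg-free; has honey, so not honey-free — no
K: has butter, so not paleo — no

A, H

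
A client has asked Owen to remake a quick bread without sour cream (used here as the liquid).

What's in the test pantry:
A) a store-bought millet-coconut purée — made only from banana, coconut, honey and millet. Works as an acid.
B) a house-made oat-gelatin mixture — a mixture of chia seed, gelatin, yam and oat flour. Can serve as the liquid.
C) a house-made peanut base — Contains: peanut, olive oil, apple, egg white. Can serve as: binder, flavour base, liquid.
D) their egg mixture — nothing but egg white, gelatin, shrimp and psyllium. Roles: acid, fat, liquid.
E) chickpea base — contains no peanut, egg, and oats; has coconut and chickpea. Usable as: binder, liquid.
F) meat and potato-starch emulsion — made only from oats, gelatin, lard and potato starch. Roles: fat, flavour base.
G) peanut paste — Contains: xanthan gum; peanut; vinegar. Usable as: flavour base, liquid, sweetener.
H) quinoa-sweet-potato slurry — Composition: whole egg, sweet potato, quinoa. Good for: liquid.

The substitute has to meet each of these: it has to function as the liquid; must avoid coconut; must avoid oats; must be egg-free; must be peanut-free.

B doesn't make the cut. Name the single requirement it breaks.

oat-free

usable as a liquid: satisfied
coconut-free: satisfied
oat-free: has oat flour — fails
peanut-free: satisfied
egg-free: satisfied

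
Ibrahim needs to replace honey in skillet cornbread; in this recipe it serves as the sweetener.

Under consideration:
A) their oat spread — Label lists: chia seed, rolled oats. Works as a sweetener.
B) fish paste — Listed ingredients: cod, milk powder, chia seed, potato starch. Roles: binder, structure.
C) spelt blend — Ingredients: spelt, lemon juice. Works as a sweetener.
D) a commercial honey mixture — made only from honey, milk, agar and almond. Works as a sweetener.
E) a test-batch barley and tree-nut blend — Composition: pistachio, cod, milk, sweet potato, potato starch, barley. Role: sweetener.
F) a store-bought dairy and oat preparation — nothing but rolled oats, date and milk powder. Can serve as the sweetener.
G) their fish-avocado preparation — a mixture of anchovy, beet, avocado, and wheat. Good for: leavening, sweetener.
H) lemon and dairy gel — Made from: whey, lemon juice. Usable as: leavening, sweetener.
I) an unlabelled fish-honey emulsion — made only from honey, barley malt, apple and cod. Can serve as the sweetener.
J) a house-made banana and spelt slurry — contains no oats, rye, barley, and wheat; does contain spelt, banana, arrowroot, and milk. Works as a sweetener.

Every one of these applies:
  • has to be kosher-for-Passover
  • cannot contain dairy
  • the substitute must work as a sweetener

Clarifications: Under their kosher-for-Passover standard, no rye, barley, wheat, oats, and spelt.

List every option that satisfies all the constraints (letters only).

A: has rolled oats, so not kosher-for-Passover — out
B: not usable as a sweetener; has milk powder, so not dairy-free — reject
C: has spelt, so not kosher-for-Passover — no
D: has milk, so not dairy-free — out
E: has barley, so not kosher-for-Passover; has milk, so not dairy-free — no
F: has rolled oats, so not kosher-for-Passover; has milk powder, so not dairy-free — no
G: has wheat, so not kosher-for-Passover — no
H: has whey, so not dairy-free — out
I: has barley malt, so not kosher-for-Passover — no
J: has spelt, so not kosher-for-Passover; has milk, so not dairy-free — out

none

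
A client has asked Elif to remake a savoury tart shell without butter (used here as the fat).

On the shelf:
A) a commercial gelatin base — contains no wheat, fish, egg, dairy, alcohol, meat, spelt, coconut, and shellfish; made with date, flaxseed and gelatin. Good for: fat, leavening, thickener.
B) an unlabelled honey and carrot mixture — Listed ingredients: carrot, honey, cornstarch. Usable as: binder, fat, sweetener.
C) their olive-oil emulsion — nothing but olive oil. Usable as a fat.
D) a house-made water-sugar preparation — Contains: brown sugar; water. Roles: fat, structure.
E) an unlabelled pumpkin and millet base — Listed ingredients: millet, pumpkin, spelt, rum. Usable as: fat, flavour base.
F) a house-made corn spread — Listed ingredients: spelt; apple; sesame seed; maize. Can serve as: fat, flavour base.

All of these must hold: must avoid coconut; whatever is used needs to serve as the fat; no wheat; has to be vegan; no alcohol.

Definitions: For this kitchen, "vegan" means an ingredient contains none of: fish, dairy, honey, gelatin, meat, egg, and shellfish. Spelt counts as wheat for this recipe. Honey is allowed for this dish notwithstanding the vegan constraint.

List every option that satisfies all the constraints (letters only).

A: has gelatin, so not vegan — no
B: honey is permitted under the vegan carve-out; nothing else excluded — keep
C: vegan, no coconut — valid
D: no coconut, vegan — valid
E: has rum, so not alcohol-free; has spelt, so not wheat-free — no
F: has spelt, so not wheat-free — reject

B, C, D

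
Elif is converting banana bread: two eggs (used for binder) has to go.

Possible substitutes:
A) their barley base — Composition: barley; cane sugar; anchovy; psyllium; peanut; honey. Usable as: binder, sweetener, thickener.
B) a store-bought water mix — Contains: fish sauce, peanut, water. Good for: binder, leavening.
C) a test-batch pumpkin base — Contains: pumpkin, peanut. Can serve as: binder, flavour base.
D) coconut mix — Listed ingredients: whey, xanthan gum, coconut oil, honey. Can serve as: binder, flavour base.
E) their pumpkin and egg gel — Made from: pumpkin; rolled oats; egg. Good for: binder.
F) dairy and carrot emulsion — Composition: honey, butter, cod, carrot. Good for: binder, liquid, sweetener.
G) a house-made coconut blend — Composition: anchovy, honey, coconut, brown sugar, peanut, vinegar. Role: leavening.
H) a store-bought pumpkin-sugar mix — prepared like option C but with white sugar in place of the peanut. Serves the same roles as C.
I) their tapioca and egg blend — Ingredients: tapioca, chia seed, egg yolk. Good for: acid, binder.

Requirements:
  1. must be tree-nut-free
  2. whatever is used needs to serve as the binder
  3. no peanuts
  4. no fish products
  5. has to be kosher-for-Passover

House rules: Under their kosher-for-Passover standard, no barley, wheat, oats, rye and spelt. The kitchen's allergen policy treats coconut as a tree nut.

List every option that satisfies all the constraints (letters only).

A: has barley, so not kosher-for-Passover; has anchovy, so not fish-free (and 1 more) — no
B: has fish sauce, so not fish-free; has peanut, so not peanut-free — out
C: has peanut, so not peanut-free — no
D: has coconut oil, so not tree-nut-free — out
E: has rolled oats, so not kosher-for-Passover — no
F: has cod, so not fish-free — out
G: not usable as a binder; has anchovy, so not fish-free (and 2 more) — no
H: no peanut, kosher-for-Passover — OK
I: only egg yolk, chia seed, and tapioca; none excluded — OK

H, I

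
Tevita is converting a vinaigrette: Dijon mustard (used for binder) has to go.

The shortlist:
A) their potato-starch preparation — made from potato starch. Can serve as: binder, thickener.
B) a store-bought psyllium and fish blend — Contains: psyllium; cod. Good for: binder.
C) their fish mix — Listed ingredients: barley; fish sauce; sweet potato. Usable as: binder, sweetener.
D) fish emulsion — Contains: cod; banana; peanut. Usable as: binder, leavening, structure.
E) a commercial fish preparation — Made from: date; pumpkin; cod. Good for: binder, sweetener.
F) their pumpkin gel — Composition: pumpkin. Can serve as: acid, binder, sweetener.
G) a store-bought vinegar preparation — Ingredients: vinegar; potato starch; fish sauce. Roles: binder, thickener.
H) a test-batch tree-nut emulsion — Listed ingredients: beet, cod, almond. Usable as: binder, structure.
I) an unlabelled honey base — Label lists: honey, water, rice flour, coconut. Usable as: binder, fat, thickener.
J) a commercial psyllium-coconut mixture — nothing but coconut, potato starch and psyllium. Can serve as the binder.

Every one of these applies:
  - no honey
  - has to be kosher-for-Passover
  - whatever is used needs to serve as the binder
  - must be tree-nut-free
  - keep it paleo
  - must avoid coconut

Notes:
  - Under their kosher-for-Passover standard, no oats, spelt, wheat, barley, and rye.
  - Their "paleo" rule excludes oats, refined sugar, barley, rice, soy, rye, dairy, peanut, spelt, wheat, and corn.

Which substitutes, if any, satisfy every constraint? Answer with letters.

A: works as a binder, no tree nuts, no coconut — OK
B: nothing on the exclusion list — keep
C: has barley, so not kosher-for-Passover; has barley, so not paleo — out
D: has peanut, so not paleo — no
E: all constraints satisfied — keep
F: nothing on the exclusion list — valid
G: only fish sauce, vinegar, and potato starch; none excluded — OK
H: has almond, so not tree-nut-free — no
I: has rice flour, so not paleo; has honey, so not honey-free (and 1 more) — no
J: has coconut, so not coconut-free — out

A, B, E, F, G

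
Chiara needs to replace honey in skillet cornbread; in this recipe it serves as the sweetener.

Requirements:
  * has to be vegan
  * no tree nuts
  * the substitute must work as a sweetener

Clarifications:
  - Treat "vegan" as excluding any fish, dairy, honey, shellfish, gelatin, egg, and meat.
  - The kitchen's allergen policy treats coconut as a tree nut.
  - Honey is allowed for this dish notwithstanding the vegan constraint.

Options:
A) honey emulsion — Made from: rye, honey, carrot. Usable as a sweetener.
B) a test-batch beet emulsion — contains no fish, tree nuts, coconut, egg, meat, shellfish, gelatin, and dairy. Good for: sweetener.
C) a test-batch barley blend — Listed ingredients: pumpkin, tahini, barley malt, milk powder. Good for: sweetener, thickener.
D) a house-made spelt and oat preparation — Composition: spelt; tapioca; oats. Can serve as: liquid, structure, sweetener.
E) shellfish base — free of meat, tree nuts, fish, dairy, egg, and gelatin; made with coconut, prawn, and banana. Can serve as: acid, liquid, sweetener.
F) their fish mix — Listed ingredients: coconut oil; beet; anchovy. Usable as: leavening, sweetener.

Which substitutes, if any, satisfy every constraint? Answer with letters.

A, B, D

A: honey is permitted under the vegan carve-out; nothing else excluded — keep
B: vegan, tree-nut-free — valid
C: has milk powder, so not vegan — out
D: only oats, spelt and tapioca; none excluded — OK
E: has prawn, so not vegan; has coconut, so not tree-nut-free — reject
F: has anchovy, so not vegan; has coconut oil, so not tree-nut-free — reject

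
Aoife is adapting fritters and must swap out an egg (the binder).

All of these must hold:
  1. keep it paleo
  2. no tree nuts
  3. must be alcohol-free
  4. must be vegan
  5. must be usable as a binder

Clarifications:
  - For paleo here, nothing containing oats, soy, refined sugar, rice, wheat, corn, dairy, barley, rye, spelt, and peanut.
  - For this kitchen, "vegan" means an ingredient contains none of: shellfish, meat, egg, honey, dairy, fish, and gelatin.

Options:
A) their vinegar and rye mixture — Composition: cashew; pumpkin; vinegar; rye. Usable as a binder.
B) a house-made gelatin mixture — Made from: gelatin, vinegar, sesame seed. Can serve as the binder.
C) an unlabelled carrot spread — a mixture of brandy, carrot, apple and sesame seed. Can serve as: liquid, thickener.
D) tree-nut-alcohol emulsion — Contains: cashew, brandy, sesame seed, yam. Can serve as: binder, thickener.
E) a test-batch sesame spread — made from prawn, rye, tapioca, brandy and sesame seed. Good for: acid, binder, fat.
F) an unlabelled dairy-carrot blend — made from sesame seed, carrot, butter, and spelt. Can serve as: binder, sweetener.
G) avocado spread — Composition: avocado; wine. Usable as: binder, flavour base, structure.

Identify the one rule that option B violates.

vegan

usable as a binder: satisfied
paleo: satisfied
vegan: has gelatin — fails
alcohol-free: satisfied
tree-nut-free: satisfied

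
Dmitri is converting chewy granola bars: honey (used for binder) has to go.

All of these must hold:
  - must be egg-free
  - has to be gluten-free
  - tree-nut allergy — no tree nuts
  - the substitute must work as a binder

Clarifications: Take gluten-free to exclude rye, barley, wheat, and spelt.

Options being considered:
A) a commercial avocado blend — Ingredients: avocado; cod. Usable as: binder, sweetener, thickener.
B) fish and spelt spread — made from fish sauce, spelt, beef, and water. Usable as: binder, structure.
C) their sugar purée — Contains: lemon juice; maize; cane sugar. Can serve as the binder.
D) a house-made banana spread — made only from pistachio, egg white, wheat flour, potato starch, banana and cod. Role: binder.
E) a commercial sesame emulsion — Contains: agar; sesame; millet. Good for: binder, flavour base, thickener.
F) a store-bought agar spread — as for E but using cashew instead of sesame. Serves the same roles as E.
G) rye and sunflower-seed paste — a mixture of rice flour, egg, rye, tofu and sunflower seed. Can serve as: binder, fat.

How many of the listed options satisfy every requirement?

3

A: only cod and avocado; none excluded — keep
B: has spelt, so not gluten-free — no
C: works as a binder, gluten-free, no tree nuts — OK
D: has wheat flour, so not gluten-free; has pistachio, so not tree-nut-free (and 1 more) — no
E: no tree nuts, gluten-free — valid
F: has cashew, so not tree-nut-free — out
G: has rye, so not gluten-free; has egg, so not egg-free — reject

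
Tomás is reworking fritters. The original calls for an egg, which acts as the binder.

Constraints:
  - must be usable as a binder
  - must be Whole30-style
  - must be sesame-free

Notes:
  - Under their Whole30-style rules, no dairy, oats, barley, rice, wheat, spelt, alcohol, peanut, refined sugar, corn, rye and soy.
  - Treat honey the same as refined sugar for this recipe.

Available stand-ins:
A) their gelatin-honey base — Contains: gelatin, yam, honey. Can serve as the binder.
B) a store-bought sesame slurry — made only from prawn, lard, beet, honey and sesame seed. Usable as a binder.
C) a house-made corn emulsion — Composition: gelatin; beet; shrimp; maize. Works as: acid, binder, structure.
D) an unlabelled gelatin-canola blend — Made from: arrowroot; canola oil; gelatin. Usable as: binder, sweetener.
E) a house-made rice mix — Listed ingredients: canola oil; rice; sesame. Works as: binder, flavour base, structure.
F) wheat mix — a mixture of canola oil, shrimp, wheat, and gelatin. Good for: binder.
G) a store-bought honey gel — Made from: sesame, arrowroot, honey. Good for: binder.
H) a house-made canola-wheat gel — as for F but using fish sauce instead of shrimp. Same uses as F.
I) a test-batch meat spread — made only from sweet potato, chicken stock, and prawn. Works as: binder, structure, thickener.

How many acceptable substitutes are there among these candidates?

A: has honey, so not Whole30-style — no
B: has honey, so not Whole30-style; has sesame seed, so not sesame-free — out
C: has maize, so not Whole30-style — no
D: every rule checks out — valid
E: has rice, so not Whole30-style; has sesame, so not sesame-free — out
F: has wheat, so not Whole30-style — reject
G: has honey, so not Whole30-style; has sesame, so not sesame-free — reject
H: has wheat, so not Whole30-style — reject
I: Whole30-style, no sesame — OK

2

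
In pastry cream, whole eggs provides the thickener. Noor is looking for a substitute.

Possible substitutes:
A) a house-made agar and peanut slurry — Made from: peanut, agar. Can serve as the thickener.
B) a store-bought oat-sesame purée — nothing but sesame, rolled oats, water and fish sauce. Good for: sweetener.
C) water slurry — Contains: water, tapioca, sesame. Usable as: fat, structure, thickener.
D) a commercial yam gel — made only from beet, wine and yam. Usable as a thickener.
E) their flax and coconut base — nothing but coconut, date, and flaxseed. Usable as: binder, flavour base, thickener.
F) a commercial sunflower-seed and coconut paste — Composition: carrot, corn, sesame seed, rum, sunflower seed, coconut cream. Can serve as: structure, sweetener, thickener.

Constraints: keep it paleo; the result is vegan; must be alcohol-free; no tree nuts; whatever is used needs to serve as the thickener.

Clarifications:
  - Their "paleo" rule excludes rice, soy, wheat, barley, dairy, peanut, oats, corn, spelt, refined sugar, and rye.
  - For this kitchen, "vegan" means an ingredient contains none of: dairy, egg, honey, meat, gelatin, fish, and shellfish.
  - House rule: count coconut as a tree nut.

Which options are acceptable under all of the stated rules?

A: has peanut, so not paleo — reject
B: not usable as a thickener; has rolled oats, so not paleo (and 1 more) — no
C: nothing on the exclusion list — OK
D: has wine, so not alcohol-free — no
E: has coconut, so not tree-nut-free — out
F: has corn, so not paleo; has rum, so not alcohol-free (and 1 more) — reject

C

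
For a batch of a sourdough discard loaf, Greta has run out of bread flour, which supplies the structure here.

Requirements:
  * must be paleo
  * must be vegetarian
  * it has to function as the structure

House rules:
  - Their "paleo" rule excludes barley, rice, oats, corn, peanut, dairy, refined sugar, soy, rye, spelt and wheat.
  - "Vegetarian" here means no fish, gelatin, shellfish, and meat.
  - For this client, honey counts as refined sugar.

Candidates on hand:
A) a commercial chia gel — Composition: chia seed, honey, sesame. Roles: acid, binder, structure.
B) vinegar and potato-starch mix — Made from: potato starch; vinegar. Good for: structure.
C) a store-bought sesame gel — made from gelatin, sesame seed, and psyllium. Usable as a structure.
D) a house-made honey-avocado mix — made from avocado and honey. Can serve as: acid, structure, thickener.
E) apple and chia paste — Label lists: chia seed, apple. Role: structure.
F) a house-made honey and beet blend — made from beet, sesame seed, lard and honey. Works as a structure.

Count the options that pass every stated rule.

2

A: has honey, so not paleo — out
B: only vinegar and potato starch; none excluded — keep
C: has gelatin, so not vegetarian — out
D: has honey, so not paleo — out
E: nothing on the exclusion list — keep
F: has honey, so not paleo; has lard, so not vegetarian — out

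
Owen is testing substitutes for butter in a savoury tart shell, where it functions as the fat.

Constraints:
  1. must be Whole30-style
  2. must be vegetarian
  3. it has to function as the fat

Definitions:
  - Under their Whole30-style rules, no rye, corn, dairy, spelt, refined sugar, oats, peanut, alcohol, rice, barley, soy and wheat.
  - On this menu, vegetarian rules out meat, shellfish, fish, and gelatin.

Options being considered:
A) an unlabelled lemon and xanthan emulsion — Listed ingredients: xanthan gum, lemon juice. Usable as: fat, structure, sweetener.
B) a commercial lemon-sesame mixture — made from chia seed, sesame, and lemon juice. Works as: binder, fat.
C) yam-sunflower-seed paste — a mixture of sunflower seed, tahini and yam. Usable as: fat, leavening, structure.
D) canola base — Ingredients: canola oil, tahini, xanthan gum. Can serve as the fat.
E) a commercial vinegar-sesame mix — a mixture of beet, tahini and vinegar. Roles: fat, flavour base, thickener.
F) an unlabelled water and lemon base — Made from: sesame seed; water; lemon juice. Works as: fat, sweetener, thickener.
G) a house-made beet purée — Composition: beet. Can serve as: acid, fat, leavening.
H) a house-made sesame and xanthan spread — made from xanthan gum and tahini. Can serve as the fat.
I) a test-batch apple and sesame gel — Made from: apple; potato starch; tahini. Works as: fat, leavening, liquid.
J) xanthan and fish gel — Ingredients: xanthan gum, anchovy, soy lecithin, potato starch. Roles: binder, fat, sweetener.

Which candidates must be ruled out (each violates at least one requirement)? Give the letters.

J

A: Whole30-style, vegetarian — keep
B: vegetarian, Whole30-style — valid
C: every rule checks out — OK
D: nothing on the exclusion list — valid
E: nothing on the exclusion list — OK
F: Whole30-style, vegetarian — OK
G: works as a fat, vegetarian, Whole30-style — keep
H: nothing on the exclusion list — OK
I: only tahini, apple and potato starch; none excluded — keep
J: has soy lecithin, so not Whole30-style; has anchovy, so not vegetarian — no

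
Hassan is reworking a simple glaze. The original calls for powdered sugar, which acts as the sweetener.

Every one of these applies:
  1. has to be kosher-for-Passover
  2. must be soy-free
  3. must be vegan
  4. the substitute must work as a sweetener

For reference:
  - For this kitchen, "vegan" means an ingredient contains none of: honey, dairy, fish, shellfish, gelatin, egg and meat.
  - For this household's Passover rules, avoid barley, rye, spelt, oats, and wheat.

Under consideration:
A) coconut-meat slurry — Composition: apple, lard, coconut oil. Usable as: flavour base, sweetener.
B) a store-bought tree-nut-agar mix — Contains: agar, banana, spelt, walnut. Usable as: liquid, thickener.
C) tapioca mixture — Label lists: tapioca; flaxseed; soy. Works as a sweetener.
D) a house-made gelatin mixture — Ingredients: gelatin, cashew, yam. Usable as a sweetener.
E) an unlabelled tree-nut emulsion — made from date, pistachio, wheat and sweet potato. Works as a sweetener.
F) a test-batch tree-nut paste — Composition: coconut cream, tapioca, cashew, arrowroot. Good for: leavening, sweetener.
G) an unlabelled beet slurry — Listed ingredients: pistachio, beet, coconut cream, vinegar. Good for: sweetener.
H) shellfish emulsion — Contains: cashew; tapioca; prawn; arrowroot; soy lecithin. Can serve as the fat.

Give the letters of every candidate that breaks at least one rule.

A, B, C, D, E, H

A: has lard, so not vegan — out
B: not usable as a sweetener; has spelt, so not kosher-for-Passover — no
C: has soy, so not soy-free — no
D: has gelatin, so not vegan — out
E: has wheat, so not kosher-for-Passover — reject
F: coconut cream and cashew etc. — none of it excluded — valid
G: coconut cream and pistachio etc. — none of it excluded — keep
H: not usable as a sweetener; has prawn, so not vegan (and 1 more) — no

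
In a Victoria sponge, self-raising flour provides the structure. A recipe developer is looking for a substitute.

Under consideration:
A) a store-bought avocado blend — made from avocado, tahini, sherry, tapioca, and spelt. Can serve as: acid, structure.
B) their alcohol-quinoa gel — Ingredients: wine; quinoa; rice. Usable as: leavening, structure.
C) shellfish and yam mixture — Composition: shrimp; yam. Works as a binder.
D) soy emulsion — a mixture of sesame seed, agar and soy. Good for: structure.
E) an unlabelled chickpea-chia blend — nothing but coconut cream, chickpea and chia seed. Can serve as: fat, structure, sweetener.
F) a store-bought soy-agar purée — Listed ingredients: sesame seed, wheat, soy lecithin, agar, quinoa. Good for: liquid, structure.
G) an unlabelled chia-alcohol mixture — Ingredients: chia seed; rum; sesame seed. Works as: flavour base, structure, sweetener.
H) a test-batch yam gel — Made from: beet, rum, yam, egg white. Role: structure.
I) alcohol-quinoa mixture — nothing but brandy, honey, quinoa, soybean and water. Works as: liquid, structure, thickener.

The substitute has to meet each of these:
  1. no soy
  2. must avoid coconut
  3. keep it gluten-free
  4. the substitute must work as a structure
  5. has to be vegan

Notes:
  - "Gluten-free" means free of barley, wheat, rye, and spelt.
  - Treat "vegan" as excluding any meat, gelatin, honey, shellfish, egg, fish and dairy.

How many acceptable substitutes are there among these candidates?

2

A: has spelt, so not gluten-free — no
B: vegan, gluten-free — valid
C: not usable as a structure; has shrimp, so not vegan — out
D: has soy, so not soy-free — no
E: has coconut cream, so not coconut-free — reject
F: has wheat, so not gluten-free; has soy lecithin, so not soy-free — reject
G: only rum, sesame seed and chia seed; none excluded — OK
H: has egg white, so not vegan — out
I: has honey, so not vegan; has soybean, so not soy-free — no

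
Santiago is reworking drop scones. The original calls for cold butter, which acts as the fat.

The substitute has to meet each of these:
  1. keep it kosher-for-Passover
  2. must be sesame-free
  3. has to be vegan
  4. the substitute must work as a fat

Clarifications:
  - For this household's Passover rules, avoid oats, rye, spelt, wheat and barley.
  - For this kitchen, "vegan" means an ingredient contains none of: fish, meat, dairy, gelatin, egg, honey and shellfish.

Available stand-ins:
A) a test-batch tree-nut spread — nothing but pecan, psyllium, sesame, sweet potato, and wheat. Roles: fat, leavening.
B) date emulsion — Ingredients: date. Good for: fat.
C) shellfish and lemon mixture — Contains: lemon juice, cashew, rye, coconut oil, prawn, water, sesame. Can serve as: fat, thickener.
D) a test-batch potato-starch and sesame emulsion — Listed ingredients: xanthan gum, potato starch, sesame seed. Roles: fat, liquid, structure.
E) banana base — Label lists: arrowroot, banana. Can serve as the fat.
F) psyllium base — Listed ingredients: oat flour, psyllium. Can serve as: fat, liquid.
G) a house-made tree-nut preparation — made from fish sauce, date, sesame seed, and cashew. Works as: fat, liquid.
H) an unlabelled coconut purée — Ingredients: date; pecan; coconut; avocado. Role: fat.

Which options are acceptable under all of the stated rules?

B, E, H

A: has wheat, so not kosher-for-Passover; has sesame, so not sesame-free — no
B: works as a fat, vegan, no sesame — valid
C: has rye, so not kosher-for-Passover; has prawn, so not vegan (and 1 more) — no
D: has sesame seed, so not sesame-free — out
E: only arrowroot and banana; none excluded — keep
F: has oat flour, so not kosher-for-Passover — out
G: has fish sauce, so not vegan; has sesame seed, so not sesame-free — reject
H: nothing on the exclusion list — keep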